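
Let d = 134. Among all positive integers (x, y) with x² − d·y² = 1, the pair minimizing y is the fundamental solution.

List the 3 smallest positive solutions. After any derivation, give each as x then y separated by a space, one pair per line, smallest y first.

145925 12606
42588211249 3679061100
12429369452874725 1073733982022394

√134 → a₀=11, period (1,1,2,1,3,…,1,1,22); ℓ=14 even so k=13
i=0: a=11 ⇒ p=11, q=1
i=1: a=1 ⇒ p=12, q=1
…
i=3: a=2 ⇒ p=58, q=5
…
i=5: a=3 ⇒ p=301, q=26
i=6: a=1 ⇒ p=382, q=33
i=7: a=10 ⇒ p=4121, q=356
i=8: a=1 ⇒ p=4503, q=389
…
i=11: a=2 ⇒ p=61896, q=5347
i=12: a=1 ⇒ p=84029, q=7259
i=13: a=1 ⇒ p=145925, q=12606
fundamental: x₁=145925, y₁=12606  (since 21294105625 − 134·158911236 = 1)
(x_2, y_2) = (145925·145925 + 134·12606·12606, 145925·12606 + 12606·145925) = (42588211249, 3679061100)
(x_3, y_3) = (145925·42588211249 + 134·12606·3679061100, 145925·3679061100 + 12606·42588211249) = (12429369452874725, 1073733982022394)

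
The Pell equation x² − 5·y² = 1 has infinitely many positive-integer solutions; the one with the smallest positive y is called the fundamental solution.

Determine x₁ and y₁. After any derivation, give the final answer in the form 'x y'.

[2; 4] for √5; ℓ=1 ⇒ convergent index 1
step 0: (2, 1)  from 2·(1,0) + (0,1)
step 1: (9, 4)  from 4·(2,1) + (1,0)
→ (9, 4).  Check: 9²=81, 5·4²=80, difference 1.

9 4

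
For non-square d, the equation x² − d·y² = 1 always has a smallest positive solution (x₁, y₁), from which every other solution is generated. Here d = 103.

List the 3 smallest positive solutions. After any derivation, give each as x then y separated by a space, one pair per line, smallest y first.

227528 22419
103537981567 10201900464
47115579739725224 4642436017523565

√103 → a₀=10, period (6,1,2,1,1,9,1,1,2,1,6,20); ℓ=12 even so k=11
step 0: (10, 1)  from 10·(1,0) + (0,1)
step 1: (61, 6)  from 6·(10,1) + (1,0)
…
step 3: (203, 20)  from 2·(71,7) + (61,6)
step 4: (274, 27)  from 1·(203,20) + (71,7)
…
step 10: (33877, 3338)  from 1·(24266,2391) + (9611,947)
step 11: (227528, 22419)  from 6·(33877,3338) + (24266,2391)
(x₁, y₁) = (227528, 22419);  227528² − 103·22419² = 1 ✓
n=2: (227528,22419)∘(227528,22419) = (227528·227528+103·22419·22419, 227528·22419+22419·227528) = (103537981567,10201900464)
n=3: (103537981567,10201900464)∘(227528,22419) = (227528·103537981567+103·22419·10201900464, 227528·10201900464+22419·103537981567) = (47115579739725224,4642436017523565)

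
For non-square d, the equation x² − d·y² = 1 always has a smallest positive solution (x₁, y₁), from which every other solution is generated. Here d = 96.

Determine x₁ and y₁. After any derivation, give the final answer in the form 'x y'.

√96 = [9; 1,3,1,18, …], period ℓ=4 (even) → k=3
k=0  a_k=9  p_k/q_k = 9/1
k=1  a_k=1  p_k/q_k = 10/1
k=2  a_k=3  p_k/q_k = 39/4
k=3  a_k=1  p_k/q_k = 49/5
(x₁, y₁) = (49, 5);  49² − 96·5² = 1 ✓

49 5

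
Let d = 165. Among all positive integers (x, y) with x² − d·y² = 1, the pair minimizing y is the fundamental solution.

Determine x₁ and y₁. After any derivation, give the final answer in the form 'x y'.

[12; 1,5,2,5,1,24] for √165; ℓ=6 ⇒ convergent index 5
a_0=12:  p_0=12·1+0=12,  q_0=12·0+1=1
a_1=1:  p_1=1·12+1=13,  q_1=1·1+0=1
…
a_3=2:  p_3=2·77+13=167,  q_3=2·6+1=13
a_4=5:  p_4=5·167+77=912,  q_4=5·13+6=71
a_5=1:  p_5=1·912+167=1079,  q_5=1·71+13=84
(x₁, y₁) = (1079, 84);  1079² − 165·84² = 1 ✓

1079 84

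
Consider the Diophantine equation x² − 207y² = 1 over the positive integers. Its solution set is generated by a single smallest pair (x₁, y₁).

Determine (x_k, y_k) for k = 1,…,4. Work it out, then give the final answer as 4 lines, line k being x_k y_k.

1151 80
2649601 184160
6099380351 423936240
14040770918401 975901040320

√207 = [14; 2,1,1,2,1,1,2,28, …], period ℓ=8 (even) → k=7
a_0=14:  p_0=14·1+0=14,  q_0=14·0+1=1
…
a_4=2:  p_4=2·72+43=187,  q_4=2·5+3=13
…
a_6=1:  p_6=1·259+187=446,  q_6=1·18+13=31
a_7=2:  p_7=2·446+259=1151,  q_7=2·31+18=80
(x₁, y₁) = (1151, 80);  1151² − 207·80² = 1 ✓
k=2:  x_2 = 1151·1151+207·80·80 = 2649601,  y_2 = 1151·80+80·1151 = 184160
k=3:  x_3 = 1151·2649601+207·80·184160 = 6099380351,  y_3 = 1151·184160+80·2649601 = 423936240
k=4:  x_4 = 1151·6099380351+207·80·423936240 = 14040770918401,  y_4 = 1151·423936240+80·6099380351 = 975901040320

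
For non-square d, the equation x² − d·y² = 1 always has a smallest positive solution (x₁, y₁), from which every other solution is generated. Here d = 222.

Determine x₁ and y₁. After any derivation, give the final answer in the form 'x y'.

√222 = [14; 1,8,1,28, …], period ℓ=4 (even) → k=3
i=0: a=14 ⇒ p=14, q=1
…
i=2: a=8 ⇒ p=134, q=9
i=3: a=1 ⇒ p=149, q=10
(x₁, y₁) = (149, 10);  149² − 222·10² = 1 ✓

149 10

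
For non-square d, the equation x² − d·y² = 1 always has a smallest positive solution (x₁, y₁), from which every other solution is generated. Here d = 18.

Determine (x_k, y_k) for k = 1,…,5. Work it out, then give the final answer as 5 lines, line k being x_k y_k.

17 4
577 136
19601 4620
665857 156944
22619537 5331476

[4; 4,8] for √18; ℓ=2 ⇒ convergent index 1
step 0: (4, 1)  from 4·(1,0) + (0,1)
step 1: (17, 4)  from 4·(4,1) + (1,0)
→ (17, 4).  Check: 17²=289, 18·4²=288, difference 1.
k=2:  x_2 = 17·17+18·4·4 = 577,  y_2 = 17·4+4·17 = 136
k=3:  x_3 = 17·577+18·4·136 = 19601,  y_3 = 17·136+4·577 = 4620
k=4:  x_4 = 17·19601+18·4·4620 = 665857,  y_4 = 17·4620+4·19601 = 156944
k=5:  x_5 = 17·665857+18·4·156944 = 22619537,  y_5 = 17·156944+4·665857 = 5331476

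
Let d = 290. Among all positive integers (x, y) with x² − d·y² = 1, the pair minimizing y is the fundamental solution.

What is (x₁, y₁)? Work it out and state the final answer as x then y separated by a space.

579 34

√290 → a₀=17, period (34); ℓ=1 odd so k=1
step 0: (17, 1)  from 17·(1,0) + (0,1)
step 1: (579, 34)  from 34·(17,1) + (1,0)
(x₁, y₁) = (579, 34);  579² − 290·34² = 1 ✓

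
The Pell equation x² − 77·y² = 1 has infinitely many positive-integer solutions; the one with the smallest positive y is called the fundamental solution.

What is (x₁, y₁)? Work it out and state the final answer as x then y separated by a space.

351 40

[8; 1,3,2,3,1,16] for √77; ℓ=6 ⇒ convergent index 5
step 0: (8, 1)  from 8·(1,0) + (0,1)
step 1: (9, 1)  from 1·(8,1) + (1,0)
step 2: (35, 4)  from 3·(9,1) + (8,1)
step 3: (79, 9)  from 2·(35,4) + (9,1)
step 4: (272, 31)  from 3·(79,9) + (35,4)
step 5: (351, 40)  from 1·(272,31) + (79,9)
(x₁, y₁) = (351, 40);  351² − 77·40² = 1 ✓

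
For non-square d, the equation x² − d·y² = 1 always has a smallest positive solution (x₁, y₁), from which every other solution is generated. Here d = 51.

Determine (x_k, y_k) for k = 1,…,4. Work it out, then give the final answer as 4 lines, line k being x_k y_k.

50 7
4999 700
499850 69993
49980001 6998600

√51 = [7; 7,14, …], period ℓ=2 (even) → k=1
k=0  a_k=7  p_k/q_k = 7/1
k=1  a_k=7  p_k/q_k = 50/7
(x₁, y₁) = (50, 7);  50² − 51·7² = 1 ✓
k=2:  x_2 = 50·50+51·7·7 = 4999,  y_2 = 50·7+7·50 = 700
k=3:  x_3 = 50·4999+51·7·700 = 499850,  y_3 = 50·700+7·4999 = 69993
k=4:  x_4 = 50·499850+51·7·69993 = 49980001,  y_4 = 50·69993+7·499850 = 6998600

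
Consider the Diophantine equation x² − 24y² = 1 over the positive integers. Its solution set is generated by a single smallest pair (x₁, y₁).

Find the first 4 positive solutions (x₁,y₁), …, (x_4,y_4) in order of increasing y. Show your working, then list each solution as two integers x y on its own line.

5 1
49 10
485 99
4801 980

√24 = [4; 1,8, …], period ℓ=2 (even) → k=1
a_0=4:  p_0=4·1+0=4,  q_0=4·0+1=1
a_1=1:  p_1=1·4+1=5,  q_1=1·1+0=1
fundamental: x₁=5, y₁=1  (since 25 − 24·1 = 1)
(5+1√24)^2 = 49 + 10√24
(5+1√24)^3 = 485 + 99√24
(5+1√24)^4 = 4801 + 980√24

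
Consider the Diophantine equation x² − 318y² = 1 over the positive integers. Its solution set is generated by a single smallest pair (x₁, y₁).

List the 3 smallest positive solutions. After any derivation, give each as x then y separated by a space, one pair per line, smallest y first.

107 6
22897 1284
4899851 274770

d=318: √d = [17; 1,4,1,34] (ℓ=4, even), read p_3/q_3
a_0=17:  p_0=17·1+0=17,  q_0=17·0+1=1
a_1=1:  p_1=1·17+1=18,  q_1=1·1+0=1
a_2=4:  p_2=4·18+17=89,  q_2=4·1+1=5
a_3=1:  p_3=1·89+18=107,  q_3=1·5+1=6
(x₁, y₁) = (107, 6);  107² − 318·6² = 1 ✓
(x_2, y_2) = (107·107 + 318·6·6, 107·6 + 6·107) = (22897, 1284)
(x_3, y_3) = (107·22897 + 318·6·1284, 107·1284 + 6·22897) = (4899851, 274770)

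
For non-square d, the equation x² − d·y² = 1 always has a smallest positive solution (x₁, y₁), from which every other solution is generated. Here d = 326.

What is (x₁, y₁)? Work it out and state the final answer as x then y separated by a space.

√326 → a₀=18, period (18,36); ℓ=2 even so k=1
i=0: a=18 ⇒ p=18, q=1
i=1: a=18 ⇒ p=325, q=18
fundamental: x₁=325, y₁=18  (since 105625 − 326·324 = 1)

325 18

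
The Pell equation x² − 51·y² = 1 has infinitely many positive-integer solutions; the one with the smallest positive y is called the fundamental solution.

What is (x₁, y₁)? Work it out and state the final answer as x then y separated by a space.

50 7

√51 = [7; 7,14, …], period ℓ=2 (even) → k=1
a_0=7:  p_0=7·1+0=7,  q_0=7·0+1=1
a_1=7:  p_1=7·7+1=50,  q_1=7·1+0=7
fundamental: x₁=50, y₁=7  (since 2500 − 51·49 = 1)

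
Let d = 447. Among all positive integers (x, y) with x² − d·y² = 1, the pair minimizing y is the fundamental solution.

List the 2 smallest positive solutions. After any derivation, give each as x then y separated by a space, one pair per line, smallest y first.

[21; 7,42] for √447; ℓ=2 ⇒ convergent index 1
k=0  a_k=21  p_k/q_k = 21/1
k=1  a_k=7  p_k/q_k = 148/7
(x₁, y₁) = (148, 7);  148² − 447·7² = 1 ✓
k=2:  x_2 = 148·148+447·7·7 = 43807,  y_2 = 148·7+7·148 = 2072

148 7
43807 2072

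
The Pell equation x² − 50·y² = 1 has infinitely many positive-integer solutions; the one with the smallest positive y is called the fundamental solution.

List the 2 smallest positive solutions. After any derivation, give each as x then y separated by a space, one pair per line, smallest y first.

99 14
19601 2772

√50 → a₀=7, period (14); ℓ=1 odd so k=1
step 0: (7, 1)  from 7·(1,0) + (0,1)
step 1: (99, 14)  from 14·(7,1) + (1,0)
(x₁, y₁) = (99, 14);  99² − 50·14² = 1 ✓
n=2: (99,14)∘(99,14) = (99·99+50·14·14, 99·14+14·99) = (19601,2772)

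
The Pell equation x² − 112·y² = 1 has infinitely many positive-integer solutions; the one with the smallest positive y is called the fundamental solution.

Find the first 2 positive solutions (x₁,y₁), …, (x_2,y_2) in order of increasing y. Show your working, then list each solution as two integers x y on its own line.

d=112: √d = [10; 1,1,2,1,1,20] (ℓ=6, even), read p_5/q_5
i=0: a=10 ⇒ p=10, q=1
i=1: a=1 ⇒ p=11, q=1
i=2: a=1 ⇒ p=21, q=2
i=3: a=2 ⇒ p=53, q=5
i=4: a=1 ⇒ p=74, q=7
i=5: a=1 ⇒ p=127, q=12
→ (127, 12).  Check: 127²=16129, 112·12²=16128, difference 1.
k=2:  x_2 = 127·127+112·12·12 = 32257,  y_2 = 127·12+12·127 = 3048

127 12
32257 3048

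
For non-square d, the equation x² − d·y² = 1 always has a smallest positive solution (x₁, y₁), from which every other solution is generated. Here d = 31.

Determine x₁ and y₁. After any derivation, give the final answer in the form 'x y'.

d=31: √d = [5; 1,1,3,5,3,1,1,10] (ℓ=8, even), read p_7/q_7
a_0=5:  p_0=5·1+0=5,  q_0=5·0+1=1
a_1=1:  p_1=1·5+1=6,  q_1=1·1+0=1
a_2=1:  p_2=1·6+5=11,  q_2=1·1+1=2
a_3=3:  p_3=3·11+6=39,  q_3=3·2+1=7
a_4=5:  p_4=5·39+11=206,  q_4=5·7+2=37
a_5=3:  p_5=3·206+39=657,  q_5=3·37+7=118
a_6=1:  p_6=1·657+206=863,  q_6=1·118+37=155
a_7=1:  p_7=1·863+657=1520,  q_7=1·155+118=273
→ (1520, 273).  Check: 1520²=2310400, 31·273²=2310399, difference 1.

1520 273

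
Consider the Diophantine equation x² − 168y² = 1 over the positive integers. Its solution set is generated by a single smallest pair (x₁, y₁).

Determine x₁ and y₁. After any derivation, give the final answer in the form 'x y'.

[12; 1,24] for √168; ℓ=2 ⇒ convergent index 1
step 0: (12, 1)  from 12·(1,0) + (0,1)
step 1: (13, 1)  from 1·(12,1) + (1,0)
→ (13, 1).  Check: 13²=169, 168·1²=168, difference 1.

13 1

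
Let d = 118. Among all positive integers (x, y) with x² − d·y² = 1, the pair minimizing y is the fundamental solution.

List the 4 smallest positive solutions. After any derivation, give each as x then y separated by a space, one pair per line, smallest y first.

306917 28254
188396089777 17343265836
115643925371868101 10645886241146970
70986173286526887819457 6534806934930865917144

d=118: √d = [10; 1,6,3,2,10,2,3,6,1,20] (ℓ=10, even), read p_9/q_9
a_0=10:  p_0=10·1+0=10,  q_0=10·0+1=1
a_1=1:  p_1=1·10+1=11,  q_1=1·1+0=1
…
a_4=2:  p_4=2·239+76=554,  q_4=2·22+7=51
…
a_6=2:  p_6=2·5779+554=12112,  q_6=2·532+51=1115
a_7=3:  p_7=3·12112+5779=42115,  q_7=3·1115+532=3877
a_8=6:  p_8=6·42115+12112=264802,  q_8=6·3877+1115=24377
a_9=1:  p_9=1·264802+42115=306917,  q_9=1·24377+3877=28254
fundamental: x₁=306917, y₁=28254  (since 94198044889 − 118·798288516 = 1)
(x_2, y_2) = (306917·306917 + 118·28254·28254, 306917·28254 + 28254·306917) = (188396089777, 17343265836)
(x_3, y_3) = (306917·188396089777 + 118·28254·17343265836, 306917·17343265836 + 28254·188396089777) = (115643925371868101, 10645886241146970)
(x_4, y_4) = (306917·115643925371868101 + 118·28254·10645886241146970, 306917·10645886241146970 + 28254·115643925371868101) = (70986173286526887819457, 6534806934930865917144)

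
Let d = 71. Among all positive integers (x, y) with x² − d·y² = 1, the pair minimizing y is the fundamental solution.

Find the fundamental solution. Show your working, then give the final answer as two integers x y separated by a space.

[8; 2,2,1,7,1,2,2,16] for √71; ℓ=8 ⇒ convergent index 7
step 0: (8, 1)  from 8·(1,0) + (0,1)
…
step 3: (59, 7)  from 1·(42,5) + (17,2)
…
step 6: (1483, 176)  from 2·(514,61) + (455,54)
step 7: (3480, 413)  from 2·(1483,176) + (514,61)
(x₁, y₁) = (3480, 413);  3480² − 71·413² = 1 ✓

3480 413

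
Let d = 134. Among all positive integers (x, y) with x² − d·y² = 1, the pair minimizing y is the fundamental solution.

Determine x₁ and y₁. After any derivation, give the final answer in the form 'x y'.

145925 12606

d=134: √d = [11; 1,1,2,1,3,…,1,1,22] (ℓ=14, even), read p_13/q_13
i=0: a=11 ⇒ p=11, q=1
…
i=2: a=1 ⇒ p=23, q=2
…
i=4: a=1 ⇒ p=81, q=7
…
i=6: a=1 ⇒ p=382, q=33
i=7: a=10 ⇒ p=4121, q=356
…
i=11: a=2 ⇒ p=61896, q=5347
i=12: a=1 ⇒ p=84029, q=7259
i=13: a=1 ⇒ p=145925, q=12606
fundamental: x₁=145925, y₁=12606  (since 21294105625 − 134·158911236 = 1)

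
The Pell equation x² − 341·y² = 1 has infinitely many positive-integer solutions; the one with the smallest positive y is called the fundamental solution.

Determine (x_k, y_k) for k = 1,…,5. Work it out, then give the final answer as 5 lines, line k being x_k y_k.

√341 = [18; 2,6,1,8,2,…,6,2,36, …], period ℓ=14 (even) → k=13
k=0  a_k=18  p_k/q_k = 18/1
k=1  a_k=2  p_k/q_k = 37/2
k=2  a_k=6  p_k/q_k = 240/13
k=3  a_k=1  p_k/q_k = 277/15
k=4  a_k=8  p_k/q_k = 2456/133
k=5  a_k=2  p_k/q_k = 5189/281
k=6  a_k=1  p_k/q_k = 7645/414
…
k=9  a_k=2  p_k/q_k = 76727/4155
…
k=11  a_k=1  p_k/q_k = 718667/38918
k=12  a_k=6  p_k/q_k = 4953942/268271
k=13  a_k=2  p_k/q_k = 10626551/575460
→ (10626551, 575460).  Check: 10626551²=112923586155601, 341·575460²=112923586155600, difference 1.
k=2:  x_2 = 10626551·10626551+341·575460·575460 = 225847172311201,  y_2 = 10626551·575460+575460·10626551 = 12230310076920
k=3:  x_3 = 10626551·225847172311201+341·575460·12230310076920 = 4799952989541519968951,  y_3 = 10626551·12230310076920+575460·225847172311201 = 259932027556408030380
k=4:  x_4 = 10626551·4799952989541519968951+341·575460·259932027556408030380 = 102013890481930631287980124801,  y_4 = 10626551·259932027556408030380+575460·4799952989541519968951 = 5524361894723138392975161840
k=5:  x_5 = 10626551·102013890481930631287980124801+341·575460·5524361894723138392975161840 = 2168111619829296063734843424848413751,  y_5 = 10626551·5524361894723138392975161840+575460·102013890481930631287980124801 = 117409826833463862093989641643997300

10626551 575460
225847172311201 12230310076920
4799952989541519968951 259932027556408030380
102013890481930631287980124801 5524361894723138392975161840
2168111619829296063734843424848413751 117409826833463862093989641643997300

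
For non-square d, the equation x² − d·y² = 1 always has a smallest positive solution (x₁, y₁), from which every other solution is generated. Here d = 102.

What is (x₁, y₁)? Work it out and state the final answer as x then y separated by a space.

101 10

[10; 10,20] for √102; ℓ=2 ⇒ convergent index 1
i=0: a=10 ⇒ p=10, q=1
i=1: a=10 ⇒ p=101, q=10
fundamental: x₁=101, y₁=10  (since 10201 − 102·100 = 1)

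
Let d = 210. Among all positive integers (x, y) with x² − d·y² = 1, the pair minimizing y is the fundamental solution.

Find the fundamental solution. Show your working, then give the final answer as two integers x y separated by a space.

√210 = [14; 2,28, …], period ℓ=2 (even) → k=1
k=0  a_k=14  p_k/q_k = 14/1
k=1  a_k=2  p_k/q_k = 29/2
→ (29, 2).  Check: 29²=841, 210·2²=840, difference 1.

29 2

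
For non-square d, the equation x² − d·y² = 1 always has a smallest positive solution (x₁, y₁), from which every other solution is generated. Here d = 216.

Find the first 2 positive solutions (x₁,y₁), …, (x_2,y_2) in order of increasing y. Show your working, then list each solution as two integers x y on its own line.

485 33
470449 32010

√216 → a₀=14, period (1,2,3,2,1,28); ℓ=6 even so k=5
a_0=14:  p_0=14·1+0=14,  q_0=14·0+1=1
…
a_4=2:  p_4=2·147+44=338,  q_4=2·10+3=23
a_5=1:  p_5=1·338+147=485,  q_5=1·23+10=33
→ (485, 33).  Check: 485²=235225, 216·33²=235224, difference 1.
n=2: (485,33)∘(485,33) = (485·485+216·33·33, 485·33+33·485) = (470449,32010)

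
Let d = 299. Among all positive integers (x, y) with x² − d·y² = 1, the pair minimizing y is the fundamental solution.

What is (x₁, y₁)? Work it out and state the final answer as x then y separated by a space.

[17; 3,2,3,34] for √299; ℓ=4 ⇒ convergent index 3
step 0: (17, 1)  from 17·(1,0) + (0,1)
step 1: (52, 3)  from 3·(17,1) + (1,0)
step 2: (121, 7)  from 2·(52,3) + (17,1)
step 3: (415, 24)  from 3·(121,7) + (52,3)
(x₁, y₁) = (415, 24);  415² − 299·24² = 1 ✓

415 24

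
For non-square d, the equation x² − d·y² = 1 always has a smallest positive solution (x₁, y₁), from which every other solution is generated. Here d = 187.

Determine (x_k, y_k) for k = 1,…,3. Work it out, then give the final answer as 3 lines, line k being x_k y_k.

d=187: √d = [13; 1,2,13,2,1,26] (ℓ=6, even), read p_5/q_5
i=0: a=13 ⇒ p=13, q=1
…
i=3: a=13 ⇒ p=547, q=40
i=4: a=2 ⇒ p=1135, q=83
i=5: a=1 ⇒ p=1682, q=123
(x₁, y₁) = (1682, 123);  1682² − 187·123² = 1 ✓
k=2:  x_2 = 1682·1682+187·123·123 = 5658247,  y_2 = 1682·123+123·1682 = 413772
k=3:  x_3 = 1682·5658247+187·123·413772 = 19034341226,  y_3 = 1682·413772+123·5658247 = 1391928885

1682 123
5658247 413772
19034341226 1391928885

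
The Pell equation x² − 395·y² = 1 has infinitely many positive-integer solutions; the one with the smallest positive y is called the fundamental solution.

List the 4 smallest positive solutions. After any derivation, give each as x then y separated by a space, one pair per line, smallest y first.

[19; 1,6,1,38] for √395; ℓ=4 ⇒ convergent index 3
step 0: (19, 1)  from 19·(1,0) + (0,1)
…
step 2: (139, 7)  from 6·(20,1) + (19,1)
step 3: (159, 8)  from 1·(139,7) + (20,1)
→ (159, 8).  Check: 159²=25281, 395·8²=25280, difference 1.
k=2:  x_2 = 159·159+395·8·8 = 50561,  y_2 = 159·8+8·159 = 2544
k=3:  x_3 = 159·50561+395·8·2544 = 16078239,  y_3 = 159·2544+8·50561 = 808984
k=4:  x_4 = 159·16078239+395·8·808984 = 5112829441,  y_4 = 159·808984+8·16078239 = 257254368

159 8
50561 2544
16078239 808984
5112829441 257254368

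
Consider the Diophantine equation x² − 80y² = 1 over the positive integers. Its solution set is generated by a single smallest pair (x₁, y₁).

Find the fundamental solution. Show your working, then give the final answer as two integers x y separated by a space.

9 1

[8; 1,16] for √80; ℓ=2 ⇒ convergent index 1
step 0: (8, 1)  from 8·(1,0) + (0,1)
step 1: (9, 1)  from 1·(8,1) + (1,0)
fundamental: x₁=9, y₁=1  (since 81 − 80·1 = 1)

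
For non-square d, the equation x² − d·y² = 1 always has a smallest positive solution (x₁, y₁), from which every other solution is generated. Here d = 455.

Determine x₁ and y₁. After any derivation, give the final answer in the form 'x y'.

64 3

d=455: √d = [21; 3,42] (ℓ=2, even), read p_1/q_1
a_0=21:  p_0=21·1+0=21,  q_0=21·0+1=1
a_1=3:  p_1=3·21+1=64,  q_1=3·1+0=3
(x₁, y₁) = (64, 3);  64² − 455·3² = 1 ✓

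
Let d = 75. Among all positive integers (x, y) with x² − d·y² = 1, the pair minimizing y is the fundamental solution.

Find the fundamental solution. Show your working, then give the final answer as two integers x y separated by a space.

26 3

√75 → a₀=8, period (1,1,1,16); ℓ=4 even so k=3
a_0=8:  p_0=8·1+0=8,  q_0=8·0+1=1
a_1=1:  p_1=1·8+1=9,  q_1=1·1+0=1
a_2=1:  p_2=1·9+8=17,  q_2=1·1+1=2
a_3=1:  p_3=1·17+9=26,  q_3=1·2+1=3
fundamental: x₁=26, y₁=3  (since 676 − 75·9 = 1)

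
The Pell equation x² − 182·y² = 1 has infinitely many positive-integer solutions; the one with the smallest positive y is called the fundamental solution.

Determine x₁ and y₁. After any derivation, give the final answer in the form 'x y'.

27 2

d=182: √d = [13; 2,26] (ℓ=2, even), read p_1/q_1
i=0: a=13 ⇒ p=13, q=1
i=1: a=2 ⇒ p=27, q=2
(x₁, y₁) = (27, 2);  27² − 182·2² = 1 ✓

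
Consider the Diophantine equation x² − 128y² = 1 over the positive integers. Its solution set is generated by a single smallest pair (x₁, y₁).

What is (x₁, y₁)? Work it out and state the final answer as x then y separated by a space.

577 51

[11; 3,5,3,22] for √128; ℓ=4 ⇒ convergent index 3
step 0: (11, 1)  from 11·(1,0) + (0,1)
step 1: (34, 3)  from 3·(11,1) + (1,0)
step 2: (181, 16)  from 5·(34,3) + (11,1)
step 3: (577, 51)  from 3·(181,16) + (34,3)
(x₁, y₁) = (577, 51);  577² − 128·51² = 1 ✓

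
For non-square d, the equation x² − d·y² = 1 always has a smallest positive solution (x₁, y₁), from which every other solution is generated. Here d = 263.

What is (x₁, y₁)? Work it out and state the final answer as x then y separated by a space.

139128 8579

√263 → a₀=16, period (4,1,1,1,1,15,1,1,1,1,4,32); ℓ=12 even so k=11
step 0: (16, 1)  from 16·(1,0) + (0,1)
…
step 2: (81, 5)  from 1·(65,4) + (16,1)
step 3: (146, 9)  from 1·(81,5) + (65,4)
step 4: (227, 14)  from 1·(146,9) + (81,5)
step 5: (373, 23)  from 1·(227,14) + (146,9)
step 6: (5822, 359)  from 15·(373,23) + (227,14)
step 7: (6195, 382)  from 1·(5822,359) + (373,23)
…
step 10: (30229, 1864)  from 1·(18212,1123) + (12017,741)
step 11: (139128, 8579)  from 4·(30229,1864) + (18212,1123)
→ (139128, 8579).  Check: 139128²=19356600384, 263·8579²=19356600383, difference 1.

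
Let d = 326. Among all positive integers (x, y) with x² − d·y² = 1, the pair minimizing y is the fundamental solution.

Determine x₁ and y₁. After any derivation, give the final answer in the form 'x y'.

d=326: √d = [18; 18,36] (ℓ=2, even), read p_1/q_1
k=0  a_k=18  p_k/q_k = 18/1
k=1  a_k=18  p_k/q_k = 325/18
fundamental: x₁=325, y₁=18  (since 105625 − 326·324 = 1)

325 18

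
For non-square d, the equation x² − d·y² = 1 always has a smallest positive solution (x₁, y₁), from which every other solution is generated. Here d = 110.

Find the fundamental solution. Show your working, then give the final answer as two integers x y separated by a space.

21 2

√110 → a₀=10, period (2,20); ℓ=2 even so k=1
a_0=10:  p_0=10·1+0=10,  q_0=10·0+1=1
a_1=2:  p_1=2·10+1=21,  q_1=2·1+0=2
fundamental: x₁=21, y₁=2  (since 441 − 110·4 = 1)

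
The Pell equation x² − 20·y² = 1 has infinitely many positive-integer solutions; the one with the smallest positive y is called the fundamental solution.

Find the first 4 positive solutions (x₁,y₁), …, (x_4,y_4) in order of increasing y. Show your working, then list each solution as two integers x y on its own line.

9 2
161 36
2889 646
51841 11592

√20 = [4; 2,8, …], period ℓ=2 (even) → k=1
i=0: a=4 ⇒ p=4, q=1
i=1: a=2 ⇒ p=9, q=2
fundamental: x₁=9, y₁=2  (since 81 − 20·4 = 1)
(9+2√20)^2 = 161 + 36√20
(9+2√20)^3 = 2889 + 646√20
(9+2√20)^4 = 51841 + 11592√20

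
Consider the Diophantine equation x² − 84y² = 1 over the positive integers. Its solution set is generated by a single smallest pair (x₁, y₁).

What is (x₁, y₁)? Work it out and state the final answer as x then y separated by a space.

√84 → a₀=9, period (6,18); ℓ=2 even so k=1
k=0  a_k=9  p_k/q_k = 9/1
k=1  a_k=6  p_k/q_k = 55/6
→ (55, 6).  Check: 55²=3025, 84·6²=3024, difference 1.

55 6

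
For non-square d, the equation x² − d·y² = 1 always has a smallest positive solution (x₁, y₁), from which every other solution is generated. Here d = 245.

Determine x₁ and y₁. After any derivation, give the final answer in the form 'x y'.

51841 3312

√245 → a₀=15, period (1,1,1,7,6,7,1,1,1,30); ℓ=10 even so k=9
step 0: (15, 1)  from 15·(1,0) + (0,1)
…
step 2: (31, 2)  from 1·(16,1) + (15,1)
…
step 4: (360, 23)  from 7·(47,3) + (31,2)
…
step 7: (18016, 1151)  from 1·(15809,1010) + (2207,141)
step 8: (33825, 2161)  from 1·(18016,1151) + (15809,1010)
step 9: (51841, 3312)  from 1·(33825,2161) + (18016,1151)
fundamental: x₁=51841, y₁=3312  (since 2687489281 − 245·10969344 = 1)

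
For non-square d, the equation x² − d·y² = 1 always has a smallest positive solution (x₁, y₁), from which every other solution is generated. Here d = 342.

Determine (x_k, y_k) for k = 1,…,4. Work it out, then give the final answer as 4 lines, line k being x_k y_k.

√342 = [18; 2,36, …], period ℓ=2 (even) → k=1
k=0  a_k=18  p_k/q_k = 18/1
k=1  a_k=2  p_k/q_k = 37/2
(x₁, y₁) = (37, 2);  37² − 342·2² = 1 ✓
(x_2, y_2) = (37·37 + 342·2·2, 37·2 + 2·37) = (2737, 148)
(x_3, y_3) = (37·2737 + 342·2·148, 37·148 + 2·2737) = (202501, 10950)
(x_4, y_4) = (37·202501 + 342·2·10950, 37·10950 + 2·202501) = (14982337, 810152)

37 2
2737 148
202501 10950
14982337 810152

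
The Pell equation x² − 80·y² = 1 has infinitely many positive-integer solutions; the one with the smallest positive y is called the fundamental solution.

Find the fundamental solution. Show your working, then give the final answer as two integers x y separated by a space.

9 1

√80 = [8; 1,16, …], period ℓ=2 (even) → k=1
k=0  a_k=8  p_k/q_k = 8/1
k=1  a_k=1  p_k/q_k = 9/1
→ (9, 1).  Check: 9²=81, 80·1²=80, difference 1.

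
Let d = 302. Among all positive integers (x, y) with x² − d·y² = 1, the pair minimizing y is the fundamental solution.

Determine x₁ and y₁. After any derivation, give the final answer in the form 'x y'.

[17; 2,1,1,1,4,…,1,2,34] for √302; ℓ=16 ⇒ convergent index 15
i=0: a=17 ⇒ p=17, q=1
…
i=3: a=1 ⇒ p=87, q=5
…
i=6: a=2 ⇒ p=1425, q=82
…
i=8: a=16 ⇒ p=34513, q=1986
…
i=14: a=1 ⇒ p=1617193, q=93059
i=15: a=2 ⇒ p=4276623, q=246092
(x₁, y₁) = (4276623, 246092);  4276623² − 302·246092² = 1 ✓

4276623 246092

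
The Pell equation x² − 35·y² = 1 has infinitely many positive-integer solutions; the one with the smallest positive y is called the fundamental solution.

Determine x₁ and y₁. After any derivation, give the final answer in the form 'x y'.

d=35: √d = [5; 1,10] (ℓ=2, even), read p_1/q_1
i=0: a=5 ⇒ p=5, q=1
i=1: a=1 ⇒ p=6, q=1
(x₁, y₁) = (6, 1);  6² − 35·1² = 1 ✓

6 1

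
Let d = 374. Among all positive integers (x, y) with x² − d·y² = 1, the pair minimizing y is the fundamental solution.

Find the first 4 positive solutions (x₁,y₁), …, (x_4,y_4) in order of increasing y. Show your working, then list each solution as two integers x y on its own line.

3365 174
22646449 1171020
152410598405 7880964426
1025723304619201 53038889415960

√374 → a₀=19, period (2,1,18,1,2,38); ℓ=6 even so k=5
a_0=19:  p_0=19·1+0=19,  q_0=19·0+1=1
…
a_2=1:  p_2=1·39+19=58,  q_2=1·2+1=3
a_3=18:  p_3=18·58+39=1083,  q_3=18·3+2=56
a_4=1:  p_4=1·1083+58=1141,  q_4=1·56+3=59
a_5=2:  p_5=2·1141+1083=3365,  q_5=2·59+56=174
fundamental: x₁=3365, y₁=174  (since 11323225 − 374·30276 = 1)
(3365+174√374)^2 = 22646449 + 1171020√374
(3365+174√374)^3 = 152410598405 + 7880964426√374
(3365+174√374)^4 = 1025723304619201 + 53038889415960√374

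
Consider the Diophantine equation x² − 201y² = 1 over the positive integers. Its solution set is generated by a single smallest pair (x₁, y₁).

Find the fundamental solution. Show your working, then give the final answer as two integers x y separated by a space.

515095 36332

[14; 5,1,1,1,2,…,1,5,28] for √201; ℓ=14 ⇒ convergent index 13
k=0  a_k=14  p_k/q_k = 14/1
…
k=2  a_k=1  p_k/q_k = 85/6
k=3  a_k=1  p_k/q_k = 156/11
…
k=5  a_k=2  p_k/q_k = 638/45
…
k=7  a_k=8  p_k/q_k = 7670/541
k=8  a_k=1  p_k/q_k = 8549/603
…
k=10  a_k=1  p_k/q_k = 33317/2350
…
k=12  a_k=1  p_k/q_k = 91402/6447
k=13  a_k=5  p_k/q_k = 515095/36332
→ (515095, 36332).  Check: 515095²=265322859025, 201·36332²=265322859024, difference 1.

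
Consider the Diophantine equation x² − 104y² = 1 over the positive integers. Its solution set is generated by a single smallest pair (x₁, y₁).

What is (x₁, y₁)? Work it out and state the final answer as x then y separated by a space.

51 5

√104 = [10; 5,20, …], period ℓ=2 (even) → k=1
step 0: (10, 1)  from 10·(1,0) + (0,1)
step 1: (51, 5)  from 5·(10,1) + (1,0)
→ (51, 5).  Check: 51²=2601, 104·5²=2600, difference 1.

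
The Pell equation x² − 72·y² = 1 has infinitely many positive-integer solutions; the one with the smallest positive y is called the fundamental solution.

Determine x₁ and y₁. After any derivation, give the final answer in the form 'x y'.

17 2

√72 = [8; 2,16, …], period ℓ=2 (even) → k=1
step 0: (8, 1)  from 8·(1,0) + (0,1)
step 1: (17, 2)  from 2·(8,1) + (1,0)
(x₁, y₁) = (17, 2);  17² − 72·2² = 1 ✓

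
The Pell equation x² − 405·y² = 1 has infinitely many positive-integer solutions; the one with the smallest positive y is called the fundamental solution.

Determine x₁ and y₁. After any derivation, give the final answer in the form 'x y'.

√405 → a₀=20, period (8,40); ℓ=2 even so k=1
step 0: (20, 1)  from 20·(1,0) + (0,1)
step 1: (161, 8)  from 8·(20,1) + (1,0)
fundamental: x₁=161, y₁=8  (since 25921 − 405·64 = 1)

161 8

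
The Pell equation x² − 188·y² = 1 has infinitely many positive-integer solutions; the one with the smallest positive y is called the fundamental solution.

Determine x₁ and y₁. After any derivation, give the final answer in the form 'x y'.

√188 = [13; 1,2,2,6,2,2,1,26, …], period ℓ=8 (even) → k=7
i=0: a=13 ⇒ p=13, q=1
…
i=3: a=2 ⇒ p=96, q=7
…
i=5: a=2 ⇒ p=1330, q=97
i=6: a=2 ⇒ p=3277, q=239
i=7: a=1 ⇒ p=4607, q=336
fundamental: x₁=4607, y₁=336  (since 21224449 − 188·112896 = 1)

4607 336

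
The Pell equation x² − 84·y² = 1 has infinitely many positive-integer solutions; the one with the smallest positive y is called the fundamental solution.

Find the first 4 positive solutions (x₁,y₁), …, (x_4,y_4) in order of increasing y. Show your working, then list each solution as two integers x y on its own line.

√84 → a₀=9, period (6,18); ℓ=2 even so k=1
a_0=9:  p_0=9·1+0=9,  q_0=9·0+1=1
a_1=6:  p_1=6·9+1=55,  q_1=6·1+0=6
fundamental: x₁=55, y₁=6  (since 3025 − 84·36 = 1)
(55+6√84)^2 = 6049 + 660√84
(55+6√84)^3 = 665335 + 72594√84
(55+6√84)^4 = 73180801 + 7984680√84

55 6
6049 660
665335 72594
73180801 7984680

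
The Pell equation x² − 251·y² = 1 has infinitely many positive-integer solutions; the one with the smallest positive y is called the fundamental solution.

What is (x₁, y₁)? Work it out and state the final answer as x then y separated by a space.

[15; 1,5,2,1,2,…,5,1,30] for √251; ℓ=14 ⇒ convergent index 13
a_0=15:  p_0=15·1+0=15,  q_0=15·0+1=1
…
a_6=2:  p_6=2·808+301=1917,  q_6=2·51+19=121
a_7=15:  p_7=15·1917+808=29563,  q_7=15·121+51=1866
a_8=2:  p_8=2·29563+1917=61043,  q_8=2·1866+121=3853
a_9=2:  p_9=2·61043+29563=151649,  q_9=2·3853+1866=9572
…
a_12=5:  p_12=5·577033+212692=3097857,  q_12=5·36422+13425=195535
a_13=1:  p_13=1·3097857+577033=3674890,  q_13=1·195535+36422=231957
(x₁, y₁) = (3674890, 231957);  3674890² − 251·231957² = 1 ✓

3674890 231957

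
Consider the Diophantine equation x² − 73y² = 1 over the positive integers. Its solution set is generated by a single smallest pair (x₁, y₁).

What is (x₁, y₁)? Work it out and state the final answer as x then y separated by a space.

d=73: √d = [8; 1,1,5,5,1,1,16] (ℓ=7, odd), read p_13/q_13
a_0=8:  p_0=8·1+0=8,  q_0=8·0+1=1
a_1=1:  p_1=1·8+1=9,  q_1=1·1+0=1
…
a_3=5:  p_3=5·17+9=94,  q_3=5·2+1=11
a_4=5:  p_4=5·94+17=487,  q_4=5·11+2=57
a_5=1:  p_5=1·487+94=581,  q_5=1·57+11=68
…
a_10=5:  p_10=5·36406+18737=200767,  q_10=5·4261+2193=23498
a_11=5:  p_11=5·200767+36406=1040241,  q_11=5·23498+4261=121751
a_12=1:  p_12=1·1040241+200767=1241008,  q_12=1·121751+23498=145249
a_13=1:  p_13=1·1241008+1040241=2281249,  q_13=1·145249+121751=267000
fundamental: x₁=2281249, y₁=267000  (since 5204097000001 − 73·71289000000 = 1)

2281249 267000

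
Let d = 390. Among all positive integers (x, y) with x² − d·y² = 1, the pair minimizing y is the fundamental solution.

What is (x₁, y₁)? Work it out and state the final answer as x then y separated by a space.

[19; 1,2,1,38] for √390; ℓ=4 ⇒ convergent index 3
i=0: a=19 ⇒ p=19, q=1
i=1: a=1 ⇒ p=20, q=1
i=2: a=2 ⇒ p=59, q=3
i=3: a=1 ⇒ p=79, q=4
(x₁, y₁) = (79, 4);  79² − 390·4² = 1 ✓

79 4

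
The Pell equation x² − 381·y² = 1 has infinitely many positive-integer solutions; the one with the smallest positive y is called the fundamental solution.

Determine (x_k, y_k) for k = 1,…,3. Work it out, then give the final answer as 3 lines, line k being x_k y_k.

d=381: √d = [19; 1,1,12,1,1,38] (ℓ=6, even), read p_5/q_5
k=0  a_k=19  p_k/q_k = 19/1
k=1  a_k=1  p_k/q_k = 20/1
…
k=3  a_k=12  p_k/q_k = 488/25
k=4  a_k=1  p_k/q_k = 527/27
k=5  a_k=1  p_k/q_k = 1015/52
→ (1015, 52).  Check: 1015²=1030225, 381·52²=1030224, difference 1.
(x_2, y_2) = (1015·1015 + 381·52·52, 1015·52 + 52·1015) = (2060449, 105560)
(x_3, y_3) = (1015·2060449 + 381·52·105560, 1015·105560 + 52·2060449) = (4182710455, 214286748)

1015 52
2060449 105560
4182710455 214286748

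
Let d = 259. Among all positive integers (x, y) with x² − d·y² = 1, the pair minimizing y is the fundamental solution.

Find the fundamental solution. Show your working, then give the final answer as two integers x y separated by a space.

√259 → a₀=16, period (10,1,2,3,4,3,2,1,10,32); ℓ=10 even so k=9
a_0=16:  p_0=16·1+0=16,  q_0=16·0+1=1
a_1=10:  p_1=10·16+1=161,  q_1=10·1+0=10
a_2=1:  p_2=1·161+16=177,  q_2=1·10+1=11
a_3=2:  p_3=2·177+161=515,  q_3=2·11+10=32
…
a_6=3:  p_6=3·7403+1722=23931,  q_6=3·460+107=1487
…
a_8=1:  p_8=1·55265+23931=79196,  q_8=1·3434+1487=4921
a_9=10:  p_9=10·79196+55265=847225,  q_9=10·4921+3434=52644
(x₁, y₁) = (847225, 52644);  847225² − 259·52644² = 1 ✓

847225 52644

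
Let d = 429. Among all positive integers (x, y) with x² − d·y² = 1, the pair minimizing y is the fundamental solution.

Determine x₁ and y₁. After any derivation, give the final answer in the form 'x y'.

1524095 73584

√429 = [20; 1,2,2,9,1,12,1,9,2,2,1,40, …], period ℓ=12 (even) → k=11
k=0  a_k=20  p_k/q_k = 20/1
k=1  a_k=1  p_k/q_k = 21/1
…
k=5  a_k=1  p_k/q_k = 1512/73
…
k=9  a_k=2  p_k/q_k = 438459/21169
k=10  a_k=2  p_k/q_k = 1085636/52415
k=11  a_k=1  p_k/q_k = 1524095/73584
→ (1524095, 73584).  Check: 1524095²=2322865569025, 429·73584²=2322865569024, difference 1.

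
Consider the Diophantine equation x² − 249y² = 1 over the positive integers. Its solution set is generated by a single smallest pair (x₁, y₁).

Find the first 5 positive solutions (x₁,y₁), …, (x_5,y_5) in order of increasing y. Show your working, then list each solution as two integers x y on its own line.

8553815 542076
146335502108449 9273635639880
2503453625935556812055 158649927281879742324
42828158354663763449114371201 2714124255465295062538692240
732688286712993936041346554632551575 46432233536525587120811525646048876

d=249: √d = [15; 1,3,1,1,5,…,3,1,30] (ℓ=16, even), read p_15/q_15
a_0=15:  p_0=15·1+0=15,  q_0=15·0+1=1
…
a_2=3:  p_2=3·16+15=63,  q_2=3·1+1=4
…
a_5=5:  p_5=5·142+79=789,  q_5=5·9+5=50
…
a_7=3:  p_7=3·931+789=3582,  q_7=3·59+50=227
a_8=10:  p_8=10·3582+931=36751,  q_8=10·227+59=2329
…
a_11=5:  p_11=5·150586+113835=866765,  q_11=5·9543+7214=54929
…
a_13=1:  p_13=1·1017351+866765=1884116,  q_13=1·64472+54929=119401
a_14=3:  p_14=3·1884116+1017351=6669699,  q_14=3·119401+64472=422675
a_15=1:  p_15=1·6669699+1884116=8553815,  q_15=1·422675+119401=542076
fundamental: x₁=8553815, y₁=542076  (since 73167751054225 − 249·293846389776 = 1)
(x_2, y_2) = (8553815·8553815 + 249·542076·542076, 8553815·542076 + 542076·8553815) = (146335502108449, 9273635639880)
(x_3, y_3) = (8553815·146335502108449 + 249·542076·9273635639880, 8553815·9273635639880 + 542076·146335502108449) = (2503453625935556812055, 158649927281879742324)
(x_4, y_4) = (8553815·2503453625935556812055 + 249·542076·158649927281879742324, 8553815·158649927281879742324 + 542076·2503453625935556812055) = (42828158354663763449114371201, 2714124255465295062538692240)
(x_5, y_5) = (8553815·42828158354663763449114371201 + 249·542076·2714124255465295062538692240, 8553815·2714124255465295062538692240 + 542076·42828158354663763449114371201) = (732688286712993936041346554632551575, 46432233536525587120811525646048876)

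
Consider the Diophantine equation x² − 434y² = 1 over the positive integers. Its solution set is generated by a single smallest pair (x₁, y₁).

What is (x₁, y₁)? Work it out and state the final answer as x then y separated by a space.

√434 → a₀=20, period (1,4,1,40); ℓ=4 even so k=3
a_0=20:  p_0=20·1+0=20,  q_0=20·0+1=1
a_1=1:  p_1=1·20+1=21,  q_1=1·1+0=1
a_2=4:  p_2=4·21+20=104,  q_2=4·1+1=5
a_3=1:  p_3=1·104+21=125,  q_3=1·5+1=6
(x₁, y₁) = (125, 6);  125² − 434·6² = 1 ✓

125 6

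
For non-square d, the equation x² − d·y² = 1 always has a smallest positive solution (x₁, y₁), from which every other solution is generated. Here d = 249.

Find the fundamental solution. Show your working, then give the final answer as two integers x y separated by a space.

[15; 1,3,1,1,5,…,3,1,30] for √249; ℓ=16 ⇒ convergent index 15
i=0: a=15 ⇒ p=15, q=1
i=1: a=1 ⇒ p=16, q=1
i=2: a=3 ⇒ p=63, q=4
i=3: a=1 ⇒ p=79, q=5
i=4: a=1 ⇒ p=142, q=9
i=5: a=5 ⇒ p=789, q=50
…
i=7: a=3 ⇒ p=3582, q=227
i=8: a=10 ⇒ p=36751, q=2329
i=9: a=3 ⇒ p=113835, q=7214
i=10: a=1 ⇒ p=150586, q=9543
i=11: a=5 ⇒ p=866765, q=54929
i=12: a=1 ⇒ p=1017351, q=64472
i=13: a=1 ⇒ p=1884116, q=119401
i=14: a=3 ⇒ p=6669699, q=422675
i=15: a=1 ⇒ p=8553815, q=542076
(x₁, y₁) = (8553815, 542076);  8553815² − 249·542076² = 1 ✓

8553815 542076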